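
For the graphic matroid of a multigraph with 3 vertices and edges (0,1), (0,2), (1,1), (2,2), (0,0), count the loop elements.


In a graphic matroid, a loop is a self-loop edge (u,u) with rank 0.
Examining all 5 edges for self-loops...
Self-loops found: (1,1), (2,2), (0,0)
Number of loops = 3.

3


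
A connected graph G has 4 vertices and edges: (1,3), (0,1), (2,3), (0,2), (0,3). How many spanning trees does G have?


By Kirchhoff's matrix tree theorem, the number of spanning trees equals
the determinant of any cofactor of the Laplacian matrix L.
G has 4 vertices and 5 edges.
Computing the (3 x 3) cofactor determinant gives 8.

8


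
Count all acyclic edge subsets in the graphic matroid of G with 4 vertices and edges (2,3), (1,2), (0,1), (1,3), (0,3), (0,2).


An independent set in a graphic matroid is an acyclic edge subset.
G has 4 vertices and 6 edges.
Enumerate all 2^6 = 64 subsets, checking for acyclicity.
Total independent sets = 38.

38


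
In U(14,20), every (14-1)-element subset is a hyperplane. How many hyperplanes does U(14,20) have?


Hyperplanes of U(14,20) are flats of rank 13.
In a uniform matroid, these are exactly the (13)-element subsets.
Count = (20 choose 13) = 77520.

77520


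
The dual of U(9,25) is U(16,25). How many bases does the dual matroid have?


The dual of U(r,n) is U(n-r, n) = U(16,25).
Bases of U(16,25) are all (16)-element subsets.
|B(M*)| = C(25,16) = 2042975.

2042975


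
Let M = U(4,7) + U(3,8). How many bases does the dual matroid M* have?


(M1+M2)* = M1* + M2*.
M1* = U(3,7), bases: C(7,3) = 35.
M2* = U(5,8), bases: C(8,5) = 56.
|B(M*)| = 35 * 56 = 1960.

1960


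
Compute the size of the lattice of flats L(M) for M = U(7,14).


Flats of U(7,14): every subset of size < 7 is a flat, plus E itself.
Count = C(14,0) + C(14,1) + C(14,2) + C(14,3) + C(14,4) + C(14,5) + C(14,6) + 1
     = 1 + 14 + 91 + 364 + 1001 + 2002 + 3003 + 1
     = 6477.

6477


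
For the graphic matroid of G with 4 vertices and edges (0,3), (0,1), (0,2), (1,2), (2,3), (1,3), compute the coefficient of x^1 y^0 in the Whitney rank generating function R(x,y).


R(x,y) = sum over A in 2^E of x^(r(E)-r(A)) * y^(|A|-r(A)).
G has 4 vertices, 6 edges. r(E) = 3.
Enumerate all 2^6 = 64 subsets.
Count subsets with r(E)-r(A)=1 and |A|-r(A)=0: 15.

15


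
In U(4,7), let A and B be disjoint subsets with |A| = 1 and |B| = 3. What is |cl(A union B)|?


|A union B| = 1 + 3 = 4 (disjoint).
In U(4,7), cl(S) = S if |S| < 4, else cl(S) = E.
Since 4 >= 4, cl(A union B) = E.
|cl(A union B)| = 7.

7


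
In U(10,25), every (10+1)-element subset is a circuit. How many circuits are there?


In U(10,25), circuits are the (11)-element subsets.
Any set of 11 elements is dependent, and removing any one element gives
an independent set of size 10, so it is a minimal dependent set.
Number of circuits = C(25,11) = 25! / (11! * 14!) = 4457400.

4457400


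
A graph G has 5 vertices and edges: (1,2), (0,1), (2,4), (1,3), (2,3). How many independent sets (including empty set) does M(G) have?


An independent set in a graphic matroid is an acyclic edge subset.
G has 5 vertices and 5 edges.
Enumerate all 2^5 = 32 subsets, checking for acyclicity.
Total independent sets = 28.

28


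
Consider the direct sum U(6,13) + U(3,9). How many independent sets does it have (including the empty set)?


For a direct sum, |I(M1+M2)| = |I(M1)| * |I(M2)|.
|I(U(6,13))| = sum C(13,k) for k=0..6 = 4096.
|I(U(3,9))| = sum C(9,k) for k=0..3 = 130.
Total = 4096 * 130 = 532480.

532480


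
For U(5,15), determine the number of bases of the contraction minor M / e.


Contracting e from U(5,15) gives U(4,14).
Bases of U(4,14) = (14 choose 4) = 1001.

1001


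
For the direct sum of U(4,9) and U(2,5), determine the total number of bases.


Bases of a direct sum M1 + M2: |B| = |B(M1)| * |B(M2)|.
|B(U(4,9))| = C(9,4) = 126.
|B(U(2,5))| = C(5,2) = 10.
Total bases = 126 * 10 = 1260.

1260


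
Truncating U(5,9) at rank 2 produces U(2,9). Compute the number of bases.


Truncating U(5,9) to rank 2 gives U(2,9).
Bases of U(2,9) are all 2-element subsets of 9 elements.
Number of bases = C(9,2) = (9 * 8) / (1 * 2) = 36.

36


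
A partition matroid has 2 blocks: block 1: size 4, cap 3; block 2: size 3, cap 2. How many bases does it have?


A basis picks exactly ci elements from block i.
Number of bases = product of C(|Si|, ci).
= C(4,3) * C(3,2)
= 4 * 3
= 12.

12


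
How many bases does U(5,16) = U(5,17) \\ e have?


Deleting e from U(5,17) gives U(5,16) since n > r.
Bases of U(5,16) = (16 choose 5) = 4368.

4368


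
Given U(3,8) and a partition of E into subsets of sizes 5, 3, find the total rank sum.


r(Ai) = min(|Ai|, 3) for each part.
Sum = min(5,3) + min(3,3)
    = 3 + 3
    = 6.

6


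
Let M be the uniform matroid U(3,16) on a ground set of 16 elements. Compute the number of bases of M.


Bases of U(3,16) are all 3-element subsets of the 16-element ground set.
Number of bases = C(16,3).
C(16,3) = (16 * 15 * 14) / (1 * 2 * 3) = 560.

560


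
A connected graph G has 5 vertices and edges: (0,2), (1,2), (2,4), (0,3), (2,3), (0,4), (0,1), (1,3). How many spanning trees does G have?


By Kirchhoff's matrix tree theorem, the number of spanning trees equals
the determinant of any cofactor of the Laplacian matrix L.
G has 5 vertices and 8 edges.
Computing the (4 x 4) cofactor determinant gives 40.

40


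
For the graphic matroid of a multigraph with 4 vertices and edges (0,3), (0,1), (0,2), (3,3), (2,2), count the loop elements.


In a graphic matroid, a loop is a self-loop edge (u,u) with rank 0.
Examining all 5 edges for self-loops...
Self-loops found: (3,3), (2,2)
Number of loops = 2.

2


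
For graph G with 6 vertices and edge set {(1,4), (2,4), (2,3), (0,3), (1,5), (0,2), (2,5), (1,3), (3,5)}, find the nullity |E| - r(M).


Cycle rank (nullity) = |E| - r(M) = |E| - (|V| - c).
|E| = 9, |V| = 6, c = 1.
Nullity = 9 - (6 - 1) = 9 - 5 = 4.

4


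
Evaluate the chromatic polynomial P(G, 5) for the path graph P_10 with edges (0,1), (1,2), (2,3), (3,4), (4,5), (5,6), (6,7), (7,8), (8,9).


P(P_10, k) = k * (k-1)^(9).
P(5) = 5 * 4^9 = 5 * 262144 = 1310720.

1310720


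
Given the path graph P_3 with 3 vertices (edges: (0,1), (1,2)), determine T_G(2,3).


A path on 3 vertices is a tree with 2 edges.
T(x,y) = x^(2) for any tree.
T(2,3) = 2^2 = 4.

4


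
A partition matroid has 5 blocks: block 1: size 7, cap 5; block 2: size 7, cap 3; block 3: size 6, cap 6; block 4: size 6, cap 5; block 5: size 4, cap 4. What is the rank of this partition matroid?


Rank of a partition matroid = sum of min(|Si|, ci) for each block.
= min(7,5) + min(7,3) + min(6,6) + min(6,5) + min(4,4)
= 5 + 3 + 6 + 5 + 4
= 23.

23


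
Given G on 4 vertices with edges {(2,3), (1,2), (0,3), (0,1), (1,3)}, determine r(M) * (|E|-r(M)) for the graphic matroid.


r(M) = |V| - c = 4 - 1 = 3.
nullity = |E| - r(M) = 5 - 3 = 2.
Product = 3 * 2 = 6.

6


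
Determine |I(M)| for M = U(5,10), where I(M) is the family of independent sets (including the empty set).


Independent sets of U(5,10) are all subsets of size <= 5.
Count = C(10,0) + C(10,1) + C(10,2) + C(10,3) + C(10,4) + C(10,5)
     = 1 + 10 + 45 + 120 + 210 + 252
     = 638.

638


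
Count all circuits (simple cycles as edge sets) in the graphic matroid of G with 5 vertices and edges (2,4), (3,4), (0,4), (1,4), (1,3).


A circuit in a graphic matroid = edge set of a simple cycle.
G has 5 vertices and 5 edges.
Enumerating all minimal edge subsets forming cycles...
Total circuits found: 1.

1


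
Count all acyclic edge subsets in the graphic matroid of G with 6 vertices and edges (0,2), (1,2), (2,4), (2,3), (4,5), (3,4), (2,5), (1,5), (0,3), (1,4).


An independent set in a graphic matroid is an acyclic edge subset.
G has 6 vertices and 10 edges.
Enumerate all 2^10 = 1024 subsets, checking for acyclicity.
Total independent sets = 436.

436


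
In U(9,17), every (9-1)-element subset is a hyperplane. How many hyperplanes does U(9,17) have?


Hyperplanes of U(9,17) are flats of rank 8.
In a uniform matroid, these are exactly the (8)-element subsets.
Count = C(17,8) = 17! / (8! * 9!) = 24310.

24310


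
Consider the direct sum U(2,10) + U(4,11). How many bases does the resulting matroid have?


Bases of a direct sum M1 + M2: |B| = |B(M1)| * |B(M2)|.
|B(U(2,10))| = C(10,2) = 45.
|B(U(4,11))| = C(11,4) = 330.
Total bases = 45 * 330 = 14850.

14850


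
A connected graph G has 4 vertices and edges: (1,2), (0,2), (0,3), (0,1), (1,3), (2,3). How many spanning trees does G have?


By Kirchhoff's matrix tree theorem, the number of spanning trees equals
the determinant of any cofactor of the Laplacian matrix L.
G has 4 vertices and 6 edges.
Computing the (3 x 3) cofactor determinant gives 16.

16


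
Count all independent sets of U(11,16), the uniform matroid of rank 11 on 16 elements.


Independent sets of U(11,16) are all subsets of size <= 11.
Count = C(16,0) + C(16,1) + C(16,2) + C(16,3) + C(16,4) + C(16,5) + C(16,6) + C(16,7) + C(16,8) + C(16,9) + C(16,10) + C(16,11)
     = 1 + 16 + 120 + 560 + 1820 + 4368 + 8008 + 11440 + 12870 + 11440 + 8008 + 4368
     = 63019.

63019


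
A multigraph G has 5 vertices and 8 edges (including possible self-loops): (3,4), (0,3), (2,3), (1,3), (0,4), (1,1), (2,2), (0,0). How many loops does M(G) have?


In a graphic matroid, a loop is a self-loop edge (u,u) with rank 0.
Examining all 8 edges for self-loops...
Self-loops found: (1,1), (2,2), (0,0)
Number of loops = 3.

3


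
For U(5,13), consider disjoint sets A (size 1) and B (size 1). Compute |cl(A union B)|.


|A union B| = 1 + 1 = 2 (disjoint).
In U(5,13), cl(S) = S if |S| < 5, else cl(S) = E.
Since 2 < 5, cl(A union B) = A union B.
|cl(A union B)| = 2.

2


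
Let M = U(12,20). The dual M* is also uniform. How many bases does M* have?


The dual of U(r,n) is U(n-r, n) = U(8,20).
Bases of U(8,20) are all (8)-element subsets.
|B(M*)| = C(20,8) = 125970.

125970


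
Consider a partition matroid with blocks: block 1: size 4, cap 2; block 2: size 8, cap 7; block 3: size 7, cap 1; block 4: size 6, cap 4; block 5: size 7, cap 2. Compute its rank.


Rank of a partition matroid = sum of min(|Si|, ci) for each block.
= min(4,2) + min(8,7) + min(7,1) + min(6,4) + min(7,2)
= 2 + 7 + 1 + 4 + 2
= 16.

16


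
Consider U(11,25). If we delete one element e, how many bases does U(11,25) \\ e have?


Deleting e from U(11,25) gives U(11,24) since n > r.
Bases of U(11,24) = C(24,11) = 2496144.

2496144


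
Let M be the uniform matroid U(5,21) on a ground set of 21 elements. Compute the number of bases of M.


Bases of U(5,21) are all 5-element subsets of the 21-element ground set.
Number of bases = C(21,5).
(21 choose 5) = 20349.

20349


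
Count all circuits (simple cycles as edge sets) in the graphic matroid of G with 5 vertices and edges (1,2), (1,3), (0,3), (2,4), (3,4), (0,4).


A circuit in a graphic matroid = edge set of a simple cycle.
G has 5 vertices and 6 edges.
Enumerating all minimal edge subsets forming cycles...
Total circuits found: 3.

3


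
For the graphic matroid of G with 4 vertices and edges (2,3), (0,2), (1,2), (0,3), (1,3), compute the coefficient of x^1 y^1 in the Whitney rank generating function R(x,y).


R(x,y) = sum over A in 2^E of x^(r(E)-r(A)) * y^(|A|-r(A)).
G has 4 vertices, 5 edges. r(E) = 3.
Enumerate all 2^5 = 32 subsets.
Count subsets with r(E)-r(A)=1 and |A|-r(A)=1: 2.

2


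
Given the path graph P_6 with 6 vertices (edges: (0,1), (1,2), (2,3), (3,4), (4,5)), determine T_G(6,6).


A path on 6 vertices is a tree with 5 edges.
T(x,y) = x^(5) for any tree.
T(6,6) = 6^5 = 7776.

7776


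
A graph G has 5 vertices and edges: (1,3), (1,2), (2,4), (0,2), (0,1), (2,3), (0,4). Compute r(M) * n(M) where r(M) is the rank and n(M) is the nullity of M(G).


r(M) = |V| - c = 5 - 1 = 4.
nullity = |E| - r(M) = 7 - 4 = 3.
Product = 4 * 3 = 12.

12


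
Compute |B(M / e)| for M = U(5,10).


Contracting e from U(5,10) gives U(4,9).
Bases of U(4,9) = (9 choose 4) = 126.

126


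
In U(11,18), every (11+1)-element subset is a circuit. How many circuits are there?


In U(11,18), circuits are the (12)-element subsets.
Any set of 12 elements is dependent, and removing any one element gives
an independent set of size 11, so it is a minimal dependent set.
Number of circuits = (18 choose 12) = 18564.

18564


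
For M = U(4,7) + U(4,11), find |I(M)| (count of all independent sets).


For a direct sum, |I(M1+M2)| = |I(M1)| * |I(M2)|.
|I(U(4,7))| = sum C(7,k) for k=0..4 = 99.
|I(U(4,11))| = sum C(11,k) for k=0..4 = 562.
Total = 99 * 562 = 55638.

55638


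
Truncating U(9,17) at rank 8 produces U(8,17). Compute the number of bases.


Truncating U(9,17) to rank 8 gives U(8,17).
Bases of U(8,17) are all 8-element subsets of 17 elements.
Number of bases = (17 choose 8) = 24310.

24310


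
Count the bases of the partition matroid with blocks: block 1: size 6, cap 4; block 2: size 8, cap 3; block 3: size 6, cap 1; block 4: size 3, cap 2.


A basis picks exactly ci elements from block i.
Number of bases = product of C(|Si|, ci).
= C(6,4) * C(8,3) * C(6,1) * C(3,2)
= 15 * 56 * 6 * 3
= 15120.

15120


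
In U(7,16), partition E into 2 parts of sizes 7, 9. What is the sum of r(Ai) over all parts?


r(Ai) = min(|Ai|, 7) for each part.
Sum = min(7,7) + min(9,7)
    = 7 + 7
    = 14.

14


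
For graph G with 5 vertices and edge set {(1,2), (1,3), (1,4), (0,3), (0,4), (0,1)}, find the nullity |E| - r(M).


Cycle rank (nullity) = |E| - r(M) = |E| - (|V| - c).
|E| = 6, |V| = 5, c = 1.
Nullity = 6 - (5 - 1) = 6 - 4 = 2.

2


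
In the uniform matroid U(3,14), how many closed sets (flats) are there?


Flats of U(3,14): every subset of size < 3 is a flat, plus E itself.
Count = (14 choose 0) + (14 choose 1) + (14 choose 2) + 1
     = 1 + 14 + 91 + 1
     = 107.

107


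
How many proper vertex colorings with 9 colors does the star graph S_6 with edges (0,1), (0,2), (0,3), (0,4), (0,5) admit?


P(tree, k) = k * (k-1)^(5) for any tree on 6 vertices.
P(9) = 9 * 8^5 = 9 * 32768 = 294912.

294912


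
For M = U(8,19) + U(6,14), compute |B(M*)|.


(M1+M2)* = M1* + M2*.
M1* = U(11,19), bases: C(19,11) = 75582.
M2* = U(8,14), bases: C(14,8) = 3003.
|B(M*)| = 75582 * 3003 = 226972746.

226972746


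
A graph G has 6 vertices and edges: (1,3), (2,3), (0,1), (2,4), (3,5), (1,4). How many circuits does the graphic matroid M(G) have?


A circuit in a graphic matroid = edge set of a simple cycle.
G has 6 vertices and 6 edges.
Enumerating all minimal edge subsets forming cycles...
Total circuits found: 1.

1


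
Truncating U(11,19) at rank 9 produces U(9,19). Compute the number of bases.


Truncating U(11,19) to rank 9 gives U(9,19).
Bases of U(9,19) are all 9-element subsets of 19 elements.
Number of bases = (19 choose 9) = 92378.

92378


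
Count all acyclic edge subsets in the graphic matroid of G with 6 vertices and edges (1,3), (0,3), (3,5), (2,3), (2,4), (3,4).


An independent set in a graphic matroid is an acyclic edge subset.
G has 6 vertices and 6 edges.
Enumerate all 2^6 = 64 subsets, checking for acyclicity.
Total independent sets = 56.

56


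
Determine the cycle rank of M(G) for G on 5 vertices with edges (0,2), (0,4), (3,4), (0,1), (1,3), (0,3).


Cycle rank (nullity) = |E| - r(M) = |E| - (|V| - c).
|E| = 6, |V| = 5, c = 1.
Nullity = 6 - (5 - 1) = 6 - 4 = 2.

2


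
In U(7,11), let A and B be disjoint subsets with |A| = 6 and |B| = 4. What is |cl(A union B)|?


|A union B| = 6 + 4 = 10 (disjoint).
In U(7,11), cl(S) = S if |S| < 7, else cl(S) = E.
Since 10 >= 7, cl(A union B) = E.
|cl(A union B)| = 11.

11


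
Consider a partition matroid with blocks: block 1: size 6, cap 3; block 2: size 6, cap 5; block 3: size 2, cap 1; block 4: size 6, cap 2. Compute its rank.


Rank of a partition matroid = sum of min(|Si|, ci) for each block.
= min(6,3) + min(6,5) + min(2,1) + min(6,2)
= 3 + 5 + 1 + 2
= 11.

11


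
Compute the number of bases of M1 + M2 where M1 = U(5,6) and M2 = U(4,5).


Bases of a direct sum M1 + M2: |B| = |B(M1)| * |B(M2)|.
|B(U(5,6))| = C(6,5) = 6.
|B(U(4,5))| = C(5,4) = 5.
Total bases = 6 * 5 = 30.

30


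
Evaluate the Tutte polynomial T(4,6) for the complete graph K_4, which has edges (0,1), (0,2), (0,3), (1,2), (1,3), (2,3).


T(K_4; x,y) = x^3 + 3x^2 + 4xy + 2x + y^3 + 3y^2 + 2y.
Substituting x=4, y=6:
= 64 + 48 + 96 + 8 + 216 + 108 + 12
= 552.

552


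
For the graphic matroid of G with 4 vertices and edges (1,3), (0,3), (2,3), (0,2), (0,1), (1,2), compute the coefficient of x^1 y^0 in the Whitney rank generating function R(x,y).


R(x,y) = sum over A in 2^E of x^(r(E)-r(A)) * y^(|A|-r(A)).
G has 4 vertices, 6 edges. r(E) = 3.
Enumerate all 2^6 = 64 subsets.
Count subsets with r(E)-r(A)=1 and |A|-r(A)=0: 15.

15


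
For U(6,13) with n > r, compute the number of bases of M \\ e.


Deleting e from U(6,13) gives U(6,12) since n > r.
Bases of U(6,12) = (12 choose 6) = 924.

924


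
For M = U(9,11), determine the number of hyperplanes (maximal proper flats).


Hyperplanes of U(9,11) are flats of rank 8.
In a uniform matroid, these are exactly the (8)-element subsets.
Count = (11 choose 8) = 165.

165


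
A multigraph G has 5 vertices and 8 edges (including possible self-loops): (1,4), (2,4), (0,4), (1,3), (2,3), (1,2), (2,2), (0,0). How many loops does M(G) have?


In a graphic matroid, a loop is a self-loop edge (u,u) with rank 0.
Examining all 8 edges for self-loops...
Self-loops found: (2,2), (0,0)
Number of loops = 2.

2


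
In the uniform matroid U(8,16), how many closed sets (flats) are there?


Flats of U(8,16): every subset of size < 8 is a flat, plus E itself.
Count = (16 choose 0) + (16 choose 1) + (16 choose 2) + (16 choose 3) + (16 choose 4) + (16 choose 5) + (16 choose 6) + (16 choose 7) + 1
     = 1 + 16 + 120 + 560 + 1820 + 4368 + 8008 + 11440 + 1
     = 26334.

26334


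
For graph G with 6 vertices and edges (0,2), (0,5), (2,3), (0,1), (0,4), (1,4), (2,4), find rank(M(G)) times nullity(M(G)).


r(M) = |V| - c = 6 - 1 = 5.
nullity = |E| - r(M) = 7 - 5 = 2.
Product = 5 * 2 = 10.

10


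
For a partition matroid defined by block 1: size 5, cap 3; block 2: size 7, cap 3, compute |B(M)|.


A basis picks exactly ci elements from block i.
Number of bases = product of C(|Si|, ci).
= C(5,3) * C(7,3)
= 10 * 35
= 350.

350


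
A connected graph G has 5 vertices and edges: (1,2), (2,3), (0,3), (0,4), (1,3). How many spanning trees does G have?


By Kirchhoff's matrix tree theorem, the number of spanning trees equals
the determinant of any cofactor of the Laplacian matrix L.
G has 5 vertices and 5 edges.
Computing the (4 x 4) cofactor determinant gives 3.

3


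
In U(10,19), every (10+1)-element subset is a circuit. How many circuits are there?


In U(10,19), circuits are the (11)-element subsets.
Any set of 11 elements is dependent, and removing any one element gives
an independent set of size 10, so it is a minimal dependent set.
Number of circuits = (19 choose 11) = 75582.

75582


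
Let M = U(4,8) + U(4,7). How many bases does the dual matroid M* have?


(M1+M2)* = M1* + M2*.
M1* = U(4,8), bases: C(8,4) = 70.
M2* = U(3,7), bases: C(7,3) = 35.
|B(M*)| = 70 * 35 = 2450.

2450


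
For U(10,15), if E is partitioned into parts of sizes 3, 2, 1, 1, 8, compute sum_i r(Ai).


r(Ai) = min(|Ai|, 10) for each part.
Sum = min(3,10) + min(2,10) + min(1,10) + min(1,10) + min(8,10)
    = 3 + 2 + 1 + 1 + 8
    = 15.

15


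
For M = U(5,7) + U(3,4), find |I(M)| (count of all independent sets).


For a direct sum, |I(M1+M2)| = |I(M1)| * |I(M2)|.
|I(U(5,7))| = sum C(7,k) for k=0..5 = 120.
|I(U(3,4))| = sum C(4,k) for k=0..3 = 15.
Total = 120 * 15 = 1800.

1800


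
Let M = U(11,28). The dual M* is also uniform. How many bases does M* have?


The dual of U(r,n) is U(n-r, n) = U(17,28).
Bases of U(17,28) are all (17)-element subsets.
|B(M*)| = C(28,17) = 28! / (17! * 11!) = 21474180.

21474180


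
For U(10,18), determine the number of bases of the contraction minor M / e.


Contracting e from U(10,18) gives U(9,17).
Bases of U(9,17) = C(17,9) = 24310.

24310


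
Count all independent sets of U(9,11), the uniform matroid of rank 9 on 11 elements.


Independent sets of U(9,11) are all subsets of size <= 9.
Count = (11 choose 0) + (11 choose 1) + (11 choose 2) + (11 choose 3) + (11 choose 4) + (11 choose 5) + (11 choose 6) + (11 choose 7) + (11 choose 8) + (11 choose 9)
     = 1 + 11 + 55 + 165 + 330 + 462 + 462 + 330 + 165 + 55
     = 2036.

2036


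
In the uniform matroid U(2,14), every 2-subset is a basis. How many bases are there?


Bases of U(2,14) are all 2-element subsets of the 14-element ground set.
Number of bases = C(14,2).
C(14,2) = 14! / (2! * 12!) = 91.

91


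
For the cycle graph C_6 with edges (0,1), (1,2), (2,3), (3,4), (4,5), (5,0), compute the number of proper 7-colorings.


P(C_6, k) = (k-1)^6 + (-1)^6*(k-1).
P(7) = (6)^6 + 6
= 46656 + 6 = 46662.

46662


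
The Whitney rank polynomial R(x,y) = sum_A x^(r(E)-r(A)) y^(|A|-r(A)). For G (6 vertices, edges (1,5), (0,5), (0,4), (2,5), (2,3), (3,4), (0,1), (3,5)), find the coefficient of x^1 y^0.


R(x,y) = sum over A in 2^E of x^(r(E)-r(A)) * y^(|A|-r(A)).
G has 6 vertices, 8 edges. r(E) = 5.
Enumerate all 2^8 = 256 subsets.
Count subsets with r(E)-r(A)=1 and |A|-r(A)=0: 59.

59


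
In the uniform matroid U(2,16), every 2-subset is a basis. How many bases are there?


Bases of U(2,16) are all 2-element subsets of the 16-element ground set.
Number of bases = C(16,2).
C(16,2) = 16! / (2! * 14!) = 120.

120


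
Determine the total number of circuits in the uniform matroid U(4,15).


In U(4,15), circuits are the (5)-element subsets.
Any set of 5 elements is dependent, and removing any one element gives
an independent set of size 4, so it is a minimal dependent set.
Number of circuits = (15 choose 5) = 3003.

3003


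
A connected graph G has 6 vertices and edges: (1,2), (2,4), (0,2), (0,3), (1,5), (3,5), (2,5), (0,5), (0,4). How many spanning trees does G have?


By Kirchhoff's matrix tree theorem, the number of spanning trees equals
the determinant of any cofactor of the Laplacian matrix L.
G has 6 vertices and 9 edges.
Computing the (5 x 5) cofactor determinant gives 54.

54


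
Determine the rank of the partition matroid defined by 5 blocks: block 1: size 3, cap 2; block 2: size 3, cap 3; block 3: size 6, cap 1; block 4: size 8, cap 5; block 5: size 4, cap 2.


Rank of a partition matroid = sum of min(|Si|, ci) for each block.
= min(3,2) + min(3,3) + min(6,1) + min(8,5) + min(4,2)
= 2 + 3 + 1 + 5 + 2
= 13.

13


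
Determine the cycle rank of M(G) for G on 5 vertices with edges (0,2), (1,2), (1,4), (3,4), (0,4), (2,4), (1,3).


Cycle rank (nullity) = |E| - r(M) = |E| - (|V| - c).
|E| = 7, |V| = 5, c = 1.
Nullity = 7 - (5 - 1) = 7 - 4 = 3.

3


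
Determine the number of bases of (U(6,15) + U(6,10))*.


(M1+M2)* = M1* + M2*.
M1* = U(9,15), bases: C(15,9) = 5005.
M2* = U(4,10), bases: C(10,4) = 210.
|B(M*)| = 5005 * 210 = 1051050.

1051050


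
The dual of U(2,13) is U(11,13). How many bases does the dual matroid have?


The dual of U(r,n) is U(n-r, n) = U(11,13).
Bases of U(11,13) are all (11)-element subsets.
|B(M*)| = (13 choose 11) = 78.

78


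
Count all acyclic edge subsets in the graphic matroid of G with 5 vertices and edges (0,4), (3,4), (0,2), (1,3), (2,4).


An independent set in a graphic matroid is an acyclic edge subset.
G has 5 vertices and 5 edges.
Enumerate all 2^5 = 32 subsets, checking for acyclicity.
Total independent sets = 28.

28


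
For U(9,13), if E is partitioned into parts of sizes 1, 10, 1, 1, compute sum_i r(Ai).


r(Ai) = min(|Ai|, 9) for each part.
Sum = min(1,9) + min(10,9) + min(1,9) + min(1,9)
    = 1 + 9 + 1 + 1
    = 12.

12


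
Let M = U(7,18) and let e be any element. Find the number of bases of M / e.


Contracting e from U(7,18) gives U(6,17).
Bases of U(6,17) = (17 choose 6) = 12376.

12376


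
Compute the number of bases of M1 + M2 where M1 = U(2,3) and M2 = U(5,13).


Bases of a direct sum M1 + M2: |B| = |B(M1)| * |B(M2)|.
|B(U(2,3))| = C(3,2) = 3.
|B(U(5,13))| = C(13,5) = 1287.
Total bases = 3 * 1287 = 3861.

3861


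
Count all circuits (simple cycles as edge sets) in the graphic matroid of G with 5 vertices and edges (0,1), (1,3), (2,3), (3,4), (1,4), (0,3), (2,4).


A circuit in a graphic matroid = edge set of a simple cycle.
G has 5 vertices and 7 edges.
Enumerating all minimal edge subsets forming cycles...
Total circuits found: 6.

6


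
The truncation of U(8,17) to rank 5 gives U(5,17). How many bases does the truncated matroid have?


Truncating U(8,17) to rank 5 gives U(5,17).
Bases of U(5,17) are all 5-element subsets of 17 elements.
Number of bases = C(17,5) = 6188.

6188


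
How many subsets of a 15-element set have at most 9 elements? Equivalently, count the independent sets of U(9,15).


Independent sets of U(9,15) are all subsets of size <= 9.
Count = (15 choose 0) + (15 choose 1) + (15 choose 2) + (15 choose 3) + (15 choose 4) + (15 choose 5) + (15 choose 6) + (15 choose 7) + (15 choose 8) + (15 choose 9)
     = 1 + 15 + 105 + 455 + 1365 + 3003 + 5005 + 6435 + 6435 + 5005
     = 27824.

27824


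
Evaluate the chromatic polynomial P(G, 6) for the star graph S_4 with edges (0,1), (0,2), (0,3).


P(tree, k) = k * (k-1)^(3) for any tree on 4 vertices.
P(6) = 6 * 5^3 = 6 * 125 = 750.

750


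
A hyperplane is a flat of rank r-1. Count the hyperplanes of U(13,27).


Hyperplanes of U(13,27) are flats of rank 12.
In a uniform matroid, these are exactly the (12)-element subsets.
Count = C(27,12) = 17383860.

17383860


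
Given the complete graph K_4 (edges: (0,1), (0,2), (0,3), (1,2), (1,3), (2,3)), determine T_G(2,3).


T(K_4; x,y) = x^3 + 3x^2 + 4xy + 2x + y^3 + 3y^2 + 2y.
Substituting x=2, y=3:
= 8 + 12 + 24 + 4 + 27 + 27 + 6
= 108.

108


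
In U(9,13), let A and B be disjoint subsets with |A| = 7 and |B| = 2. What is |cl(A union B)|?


|A union B| = 7 + 2 = 9 (disjoint).
In U(9,13), cl(S) = S if |S| < 9, else cl(S) = E.
Since 9 >= 9, cl(A union B) = E.
|cl(A union B)| = 13.

13


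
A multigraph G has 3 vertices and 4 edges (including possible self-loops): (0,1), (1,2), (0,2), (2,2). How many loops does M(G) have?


In a graphic matroid, a loop is a self-loop edge (u,u) with rank 0.
Examining all 4 edges for self-loops...
Self-loops found: (2,2)
Number of loops = 1.

1


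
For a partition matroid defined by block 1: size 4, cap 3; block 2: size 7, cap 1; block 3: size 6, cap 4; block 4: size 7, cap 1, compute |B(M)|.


A basis picks exactly ci elements from block i.
Number of bases = product of C(|Si|, ci).
= C(4,3) * C(7,1) * C(6,4) * C(7,1)
= 4 * 7 * 15 * 7
= 2940.

2940


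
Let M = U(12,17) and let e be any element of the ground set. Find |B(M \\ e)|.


Deleting e from U(12,17) gives U(12,16) since n > r.
Bases of U(12,16) = (16 choose 12) = 1820.

1820


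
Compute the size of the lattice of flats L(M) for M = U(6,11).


Flats of U(6,11): every subset of size < 6 is a flat, plus E itself.
Count = C(11,0) + C(11,1) + C(11,2) + C(11,3) + C(11,4) + C(11,5) + 1
     = 1 + 11 + 55 + 165 + 330 + 462 + 1
     = 1025.

1025


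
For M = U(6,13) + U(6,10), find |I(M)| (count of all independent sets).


For a direct sum, |I(M1+M2)| = |I(M1)| * |I(M2)|.
|I(U(6,13))| = sum C(13,k) for k=0..6 = 4096.
|I(U(6,10))| = sum C(10,k) for k=0..6 = 848.
Total = 4096 * 848 = 3473408.

3473408


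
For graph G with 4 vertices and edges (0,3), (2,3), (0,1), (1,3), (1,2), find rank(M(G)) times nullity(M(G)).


r(M) = |V| - c = 4 - 1 = 3.
nullity = |E| - r(M) = 5 - 3 = 2.
Product = 3 * 2 = 6.

6


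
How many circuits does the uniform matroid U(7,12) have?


In U(7,12), circuits are the (8)-element subsets.
Any set of 8 elements is dependent, and removing any one element gives
an independent set of size 7, so it is a minimal dependent set.
Number of circuits = C(12,8) = 12! / (8! * 4!) = 495.

495


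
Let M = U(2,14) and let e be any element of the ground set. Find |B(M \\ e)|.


Deleting e from U(2,14) gives U(2,13) since n > r.
Bases of U(2,13) = (13 choose 2) = 78.

78


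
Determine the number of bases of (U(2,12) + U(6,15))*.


(M1+M2)* = M1* + M2*.
M1* = U(10,12), bases: C(12,10) = 66.
M2* = U(9,15), bases: C(15,9) = 5005.
|B(M*)| = 66 * 5005 = 330330.

330330


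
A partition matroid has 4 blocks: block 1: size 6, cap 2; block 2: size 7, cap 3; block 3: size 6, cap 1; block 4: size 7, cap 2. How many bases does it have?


A basis picks exactly ci elements from block i.
Number of bases = product of C(|Si|, ci).
= C(6,2) * C(7,3) * C(6,1) * C(7,2)
= 15 * 35 * 6 * 21
= 66150.

66150


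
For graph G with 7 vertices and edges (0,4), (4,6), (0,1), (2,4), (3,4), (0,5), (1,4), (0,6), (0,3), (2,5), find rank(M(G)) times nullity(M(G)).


r(M) = |V| - c = 7 - 1 = 6.
nullity = |E| - r(M) = 10 - 6 = 4.
Product = 6 * 4 = 24.

24


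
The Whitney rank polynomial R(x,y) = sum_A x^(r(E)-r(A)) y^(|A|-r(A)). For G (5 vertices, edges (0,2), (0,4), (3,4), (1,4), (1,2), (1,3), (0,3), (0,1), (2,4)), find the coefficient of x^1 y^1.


R(x,y) = sum over A in 2^E of x^(r(E)-r(A)) * y^(|A|-r(A)).
G has 5 vertices, 9 edges. r(E) = 4.
Enumerate all 2^9 = 512 subsets.
Count subsets with r(E)-r(A)=1 and |A|-r(A)=1: 51.

51


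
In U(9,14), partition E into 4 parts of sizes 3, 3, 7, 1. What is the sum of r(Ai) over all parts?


r(Ai) = min(|Ai|, 9) for each part.
Sum = min(3,9) + min(3,9) + min(7,9) + min(1,9)
    = 3 + 3 + 7 + 1
    = 14.

14


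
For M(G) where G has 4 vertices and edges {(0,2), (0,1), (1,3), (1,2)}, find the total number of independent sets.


An independent set in a graphic matroid is an acyclic edge subset.
G has 4 vertices and 4 edges.
Enumerate all 2^4 = 16 subsets, checking for acyclicity.
Total independent sets = 14.

14


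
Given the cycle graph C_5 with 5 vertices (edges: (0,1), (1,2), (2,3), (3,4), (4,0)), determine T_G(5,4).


T(C_5; x,y) = x + x^2 + ... + x^(4) + y.
T(5,4) = 5^1 + 5^2 + 5^3 + 5^4 + 4
= 5 + 25 + 125 + 625 + 4
= 784.

784


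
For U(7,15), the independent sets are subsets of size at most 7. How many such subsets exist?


Independent sets of U(7,15) are all subsets of size <= 7.
Count = C(15,0) + C(15,1) + C(15,2) + C(15,3) + C(15,4) + C(15,5) + C(15,6) + C(15,7)
     = 1 + 15 + 105 + 455 + 1365 + 3003 + 5005 + 6435
     = 16384.

16384


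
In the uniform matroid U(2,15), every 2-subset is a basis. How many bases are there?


Bases of U(2,15) are all 2-element subsets of the 15-element ground set.
Number of bases = C(15,2).
C(15,2) = (15 * 14) / (1 * 2) = 105.

105


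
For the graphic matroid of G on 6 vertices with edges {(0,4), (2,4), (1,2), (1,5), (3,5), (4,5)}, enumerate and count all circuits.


A circuit in a graphic matroid = edge set of a simple cycle.
G has 6 vertices and 6 edges.
Enumerating all minimal edge subsets forming cycles...
Total circuits found: 1.

1


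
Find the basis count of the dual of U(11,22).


The dual of U(r,n) is U(n-r, n) = U(11,22).
Bases of U(11,22) are all (11)-element subsets.
|B(M*)| = C(22,11) = 22! / (11! * 11!) = 705432.

705432


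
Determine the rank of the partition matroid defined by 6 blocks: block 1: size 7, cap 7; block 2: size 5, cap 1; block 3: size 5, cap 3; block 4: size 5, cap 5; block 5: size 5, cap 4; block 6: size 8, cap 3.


Rank of a partition matroid = sum of min(|Si|, ci) for each block.
= min(7,7) + min(5,1) + min(5,3) + min(5,5) + min(5,4) + min(8,3)
= 7 + 1 + 3 + 5 + 4 + 3
= 23.

23


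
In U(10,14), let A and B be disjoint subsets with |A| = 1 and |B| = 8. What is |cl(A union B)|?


|A union B| = 1 + 8 = 9 (disjoint).
In U(10,14), cl(S) = S if |S| < 10, else cl(S) = E.
Since 9 < 10, cl(A union B) = A union B.
|cl(A union B)| = 9.

9


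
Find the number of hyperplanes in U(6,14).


Hyperplanes of U(6,14) are flats of rank 5.
In a uniform matroid, these are exactly the (5)-element subsets.
Count = (14 choose 5) = 2002.

2002


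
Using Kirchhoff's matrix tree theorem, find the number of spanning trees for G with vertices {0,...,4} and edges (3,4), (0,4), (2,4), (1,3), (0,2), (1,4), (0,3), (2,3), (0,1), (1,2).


By Kirchhoff's matrix tree theorem, the number of spanning trees equals
the determinant of any cofactor of the Laplacian matrix L.
G has 5 vertices and 10 edges.
Computing the (4 x 4) cofactor determinant gives 125.

125


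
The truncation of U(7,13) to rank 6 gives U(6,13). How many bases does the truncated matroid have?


Truncating U(7,13) to rank 6 gives U(6,13).
Bases of U(6,13) are all 6-element subsets of 13 elements.
Number of bases = (13 choose 6) = 1716.

1716


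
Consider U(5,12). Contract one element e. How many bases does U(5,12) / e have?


Contracting e from U(5,12) gives U(4,11).
Bases of U(4,11) = C(11,4) = 11! / (4! * 7!) = 330.

330


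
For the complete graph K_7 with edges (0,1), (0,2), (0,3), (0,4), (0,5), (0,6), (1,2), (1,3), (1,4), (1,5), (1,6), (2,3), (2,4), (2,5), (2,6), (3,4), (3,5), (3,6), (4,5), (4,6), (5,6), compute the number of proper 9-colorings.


P(K_7, k) = k(k-1)(k-2)...(k-6).
P(9) = (9) * (8) * (7) * (6) * (5) * (4) * (3) = 181440.

181440


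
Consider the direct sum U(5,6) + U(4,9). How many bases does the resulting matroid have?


Bases of a direct sum M1 + M2: |B| = |B(M1)| * |B(M2)|.
|B(U(5,6))| = C(6,5) = 6.
|B(U(4,9))| = C(9,4) = 126.
Total bases = 6 * 126 = 756.

756


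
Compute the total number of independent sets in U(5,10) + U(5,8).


For a direct sum, |I(M1+M2)| = |I(M1)| * |I(M2)|.
|I(U(5,10))| = sum C(10,k) for k=0..5 = 638.
|I(U(5,8))| = sum C(8,k) for k=0..5 = 219.
Total = 638 * 219 = 139722.

139722


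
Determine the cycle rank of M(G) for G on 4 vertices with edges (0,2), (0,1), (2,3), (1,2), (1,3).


Cycle rank (nullity) = |E| - r(M) = |E| - (|V| - c).
|E| = 5, |V| = 4, c = 1.
Nullity = 5 - (4 - 1) = 5 - 3 = 2.

2


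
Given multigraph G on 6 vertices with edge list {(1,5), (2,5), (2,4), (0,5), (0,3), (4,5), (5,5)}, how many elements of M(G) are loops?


In a graphic matroid, a loop is a self-loop edge (u,u) with rank 0.
Examining all 7 edges for self-loops...
Self-loops found: (5,5)
Number of loops = 1.

1


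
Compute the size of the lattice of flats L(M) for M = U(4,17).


Flats of U(4,17): every subset of size < 4 is a flat, plus E itself.
Count = C(17,0) + C(17,1) + C(17,2) + C(17,3) + 1
     = 1 + 17 + 136 + 680 + 1
     = 835.

835


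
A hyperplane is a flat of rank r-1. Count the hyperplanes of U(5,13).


Hyperplanes of U(5,13) are flats of rank 4.
In a uniform matroid, these are exactly the (4)-element subsets.
Count = (13 choose 4) = 715.

715


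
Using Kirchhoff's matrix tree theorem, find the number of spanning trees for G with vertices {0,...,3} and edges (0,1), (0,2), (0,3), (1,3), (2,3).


By Kirchhoff's matrix tree theorem, the number of spanning trees equals
the determinant of any cofactor of the Laplacian matrix L.
G has 4 vertices and 5 edges.
Computing the (3 x 3) cofactor determinant gives 8.

8


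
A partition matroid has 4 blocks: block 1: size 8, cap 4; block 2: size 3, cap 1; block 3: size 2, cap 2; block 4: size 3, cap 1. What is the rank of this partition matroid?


Rank of a partition matroid = sum of min(|Si|, ci) for each block.
= min(8,4) + min(3,1) + min(2,2) + min(3,1)
= 4 + 1 + 2 + 1
= 8.

8


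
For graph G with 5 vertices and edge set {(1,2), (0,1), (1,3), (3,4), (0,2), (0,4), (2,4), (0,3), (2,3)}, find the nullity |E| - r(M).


Cycle rank (nullity) = |E| - r(M) = |E| - (|V| - c).
|E| = 9, |V| = 5, c = 1.
Nullity = 9 - (5 - 1) = 9 - 4 = 5.

5


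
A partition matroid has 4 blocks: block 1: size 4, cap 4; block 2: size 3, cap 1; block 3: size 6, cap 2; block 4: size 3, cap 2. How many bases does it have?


A basis picks exactly ci elements from block i.
Number of bases = product of C(|Si|, ci).
= C(4,4) * C(3,1) * C(6,2) * C(3,2)
= 1 * 3 * 15 * 3
= 135.

135


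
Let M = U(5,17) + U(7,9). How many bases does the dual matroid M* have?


(M1+M2)* = M1* + M2*.
M1* = U(12,17), bases: C(17,12) = 6188.
M2* = U(2,9), bases: C(9,2) = 36.
|B(M*)| = 6188 * 36 = 222768.

222768


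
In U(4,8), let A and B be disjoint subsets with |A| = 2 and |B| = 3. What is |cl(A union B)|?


|A union B| = 2 + 3 = 5 (disjoint).
In U(4,8), cl(S) = S if |S| < 4, else cl(S) = E.
Since 5 >= 4, cl(A union B) = E.
|cl(A union B)| = 8.

8


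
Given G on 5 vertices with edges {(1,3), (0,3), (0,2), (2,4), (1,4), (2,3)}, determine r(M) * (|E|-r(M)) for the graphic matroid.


r(M) = |V| - c = 5 - 1 = 4.
nullity = |E| - r(M) = 6 - 4 = 2.
Product = 4 * 2 = 8.

8


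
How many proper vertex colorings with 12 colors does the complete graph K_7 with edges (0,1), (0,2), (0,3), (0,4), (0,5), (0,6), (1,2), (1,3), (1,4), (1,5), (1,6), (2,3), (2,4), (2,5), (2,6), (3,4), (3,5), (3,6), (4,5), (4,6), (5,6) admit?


P(K_7, k) = k(k-1)(k-2)...(k-6).
P(12) = (12) * (11) * (10) * (9) * (8) * (7) * (6) = 3991680.

3991680


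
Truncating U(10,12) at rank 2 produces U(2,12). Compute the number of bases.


Truncating U(10,12) to rank 2 gives U(2,12).
Bases of U(2,12) are all 2-element subsets of 12 elements.
Number of bases = C(12,2) = (12 * 11) / (1 * 2) = 66.

66


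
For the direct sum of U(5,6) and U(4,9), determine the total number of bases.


Bases of a direct sum M1 + M2: |B| = |B(M1)| * |B(M2)|.
|B(U(5,6))| = C(6,5) = 6.
|B(U(4,9))| = C(9,4) = 126.
Total bases = 6 * 126 = 756.

756


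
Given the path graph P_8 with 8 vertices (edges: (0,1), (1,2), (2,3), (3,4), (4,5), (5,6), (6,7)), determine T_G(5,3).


A path on 8 vertices is a tree with 7 edges.
T(x,y) = x^(7) for any tree.
T(5,3) = 5^7 = 78125.

78125


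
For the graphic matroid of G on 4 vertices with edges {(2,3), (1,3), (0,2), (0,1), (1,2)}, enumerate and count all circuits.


A circuit in a graphic matroid = edge set of a simple cycle.
G has 4 vertices and 5 edges.
Enumerating all minimal edge subsets forming cycles...
Total circuits found: 3.

3


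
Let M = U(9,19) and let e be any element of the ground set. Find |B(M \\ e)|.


Deleting e from U(9,19) gives U(9,18) since n > r.
Bases of U(9,18) = C(18,9) = 48620.

48620


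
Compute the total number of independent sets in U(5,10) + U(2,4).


For a direct sum, |I(M1+M2)| = |I(M1)| * |I(M2)|.
|I(U(5,10))| = sum C(10,k) for k=0..5 = 638.
|I(U(2,4))| = sum C(4,k) for k=0..2 = 11.
Total = 638 * 11 = 7018.

7018


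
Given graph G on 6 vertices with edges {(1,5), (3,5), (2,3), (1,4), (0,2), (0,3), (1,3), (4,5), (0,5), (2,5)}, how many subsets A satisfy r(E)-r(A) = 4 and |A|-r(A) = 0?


R(x,y) = sum over A in 2^E of x^(r(E)-r(A)) * y^(|A|-r(A)).
G has 6 vertices, 10 edges. r(E) = 5.
Enumerate all 2^10 = 1024 subsets.
Count subsets with r(E)-r(A)=4 and |A|-r(A)=0: 10.

10


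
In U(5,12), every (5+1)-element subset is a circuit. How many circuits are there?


In U(5,12), circuits are the (6)-element subsets.
Any set of 6 elements is dependent, and removing any one element gives
an independent set of size 5, so it is a minimal dependent set.
Number of circuits = (12 choose 6) = 924.

924


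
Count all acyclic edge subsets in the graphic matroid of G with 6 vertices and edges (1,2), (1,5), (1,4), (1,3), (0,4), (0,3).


An independent set in a graphic matroid is an acyclic edge subset.
G has 6 vertices and 6 edges.
Enumerate all 2^6 = 64 subsets, checking for acyclicity.
Total independent sets = 60.

60
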